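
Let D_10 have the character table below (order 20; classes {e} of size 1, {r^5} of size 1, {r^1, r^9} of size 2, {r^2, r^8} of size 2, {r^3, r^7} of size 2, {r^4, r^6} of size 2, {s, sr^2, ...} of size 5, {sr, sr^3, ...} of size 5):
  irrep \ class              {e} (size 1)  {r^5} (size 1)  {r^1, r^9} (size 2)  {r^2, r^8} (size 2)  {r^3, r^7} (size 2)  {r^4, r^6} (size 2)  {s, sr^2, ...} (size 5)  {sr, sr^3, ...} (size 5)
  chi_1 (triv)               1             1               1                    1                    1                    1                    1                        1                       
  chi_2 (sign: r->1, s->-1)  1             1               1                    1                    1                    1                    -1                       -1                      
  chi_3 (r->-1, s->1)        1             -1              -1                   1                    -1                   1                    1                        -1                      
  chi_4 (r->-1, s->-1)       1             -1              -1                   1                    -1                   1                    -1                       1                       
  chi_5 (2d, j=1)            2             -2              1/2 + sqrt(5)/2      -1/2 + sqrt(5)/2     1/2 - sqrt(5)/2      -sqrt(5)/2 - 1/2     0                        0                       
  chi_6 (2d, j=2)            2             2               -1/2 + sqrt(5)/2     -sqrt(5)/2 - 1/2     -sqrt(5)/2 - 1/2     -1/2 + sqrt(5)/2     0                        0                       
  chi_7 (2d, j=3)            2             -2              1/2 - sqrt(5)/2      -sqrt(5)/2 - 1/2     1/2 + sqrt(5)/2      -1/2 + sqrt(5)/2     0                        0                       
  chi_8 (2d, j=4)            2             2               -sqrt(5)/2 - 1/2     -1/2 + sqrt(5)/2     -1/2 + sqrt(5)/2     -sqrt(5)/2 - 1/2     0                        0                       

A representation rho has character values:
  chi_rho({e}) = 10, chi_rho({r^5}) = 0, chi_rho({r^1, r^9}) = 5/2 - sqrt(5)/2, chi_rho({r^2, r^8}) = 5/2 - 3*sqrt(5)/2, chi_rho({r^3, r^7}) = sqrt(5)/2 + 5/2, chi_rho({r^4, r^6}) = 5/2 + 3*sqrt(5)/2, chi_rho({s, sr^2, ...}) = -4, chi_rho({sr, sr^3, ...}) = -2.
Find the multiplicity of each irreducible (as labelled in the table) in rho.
Multiplicities: chi_1: 0, chi_2: 3, chi_3: 0, chi_4: 1, chi_5: 0, chi_6: 1, chi_7: 2, chi_8: 0.

Use <chi_rho, chi> = (1/|G|) sum_C |C| * chi_rho(C) * conj(chi(C)) with |G| = 20 for each irreducible chi in the table:
  <chi_rho, chi_1> = (1/20)[1*(10)*conj(1) + 1*(0)*conj(1) + 2*(5/2 - sqrt(5)/2)*conj(1) + 2*(5/2 - 3*sqrt(5)/2)*conj(1) + 2*(sqrt(5)/2 + 5/2)*conj(1) + 2*(5/2 + 3*sqrt(5)/2)*conj(1) + 5*(-4)*conj(1) + 5*(-2)*conj(1)]
      = (1/20)[(10) + (0) + (5 - sqrt(5)) + (5 - 3*sqrt(5)) + (sqrt(5) + 5) + (5 + 3*sqrt(5)) + (-20) + (-10)] = 0/20 = 0
  <chi_rho, chi_2> = (1/20)[1*(10)*conj(1) + 1*(0)*conj(1) + 2*(5/2 - sqrt(5)/2)*conj(1) + 2*(5/2 - 3*sqrt(5)/2)*conj(1) + 2*(sqrt(5)/2 + 5/2)*conj(1) + 2*(5/2 + 3*sqrt(5)/2)*conj(1) + 5*(-4)*conj(-1) + 5*(-2)*conj(-1)]
      = (1/20)[(10) + (0) + (5 - sqrt(5)) + (5 - 3*sqrt(5)) + (sqrt(5) + 5) + (5 + 3*sqrt(5)) + (20) + (10)] = 60/20 = 3
  <chi_rho, chi_3> = (1/20)[1*(10)*conj(1) + 1*(0)*conj(-1) + 2*(5/2 - sqrt(5)/2)*conj(-1) + 2*(5/2 - 3*sqrt(5)/2)*conj(1) + 2*(sqrt(5)/2 + 5/2)*conj(-1) + 2*(5/2 + 3*sqrt(5)/2)*conj(1) + 5*(-4)*conj(1) + 5*(-2)*conj(-1)]
      = (1/20)[(10) + (0) + (-5 + sqrt(5)) + (5 - 3*sqrt(5)) + (-5 - sqrt(5)) + (5 + 3*sqrt(5)) + (-20) + (10)] = 0/20 = 0
  <chi_rho, chi_4> = (1/20)[1*(10)*conj(1) + 1*(0)*conj(-1) + 2*(5/2 - sqrt(5)/2)*conj(-1) + 2*(5/2 - 3*sqrt(5)/2)*conj(1) + 2*(sqrt(5)/2 + 5/2)*conj(-1) + 2*(5/2 + 3*sqrt(5)/2)*conj(1) + 5*(-4)*conj(-1) + 5*(-2)*conj(1)]
      = (1/20)[(10) + (0) + (-5 + sqrt(5)) + (5 - 3*sqrt(5)) + (-5 - sqrt(5)) + (5 + 3*sqrt(5)) + (20) + (-10)] = 20/20 = 1
  <chi_rho, chi_5> = (1/20)[1*(10)*conj(2) + 1*(0)*conj(-2) + 2*(5/2 - sqrt(5)/2)*conj(1/2 + sqrt(5)/2) + 2*(5/2 - 3*sqrt(5)/2)*conj(-1/2 + sqrt(5)/2) + 2*(sqrt(5)/2 + 5/2)*conj(1/2 - sqrt(5)/2) + 2*(5/2 + 3*sqrt(5)/2)*conj(-sqrt(5)/2 - 1/2) + 5*(-4)*conj(0) + 5*(-2)*conj(0)]
      = (1/20)[(20) + (0) + (2*sqrt(5)) + (-10 + 4*sqrt(5)) + (-2*sqrt(5)) + (-10 - 4*sqrt(5)) + (0) + (0)] = 0/20 = 0
  <chi_rho, chi_6> = (1/20)[1*(10)*conj(2) + 1*(0)*conj(2) + 2*(5/2 - sqrt(5)/2)*conj(-1/2 + sqrt(5)/2) + 2*(5/2 - 3*sqrt(5)/2)*conj(-sqrt(5)/2 - 1/2) + 2*(sqrt(5)/2 + 5/2)*conj(-sqrt(5)/2 - 1/2) + 2*(5/2 + 3*sqrt(5)/2)*conj(-1/2 + sqrt(5)/2) + 5*(-4)*conj(0) + 5*(-2)*conj(0)]
      = (1/20)[(20) + (0) + (-5 + 3*sqrt(5)) + (5 - sqrt(5)) + (-3*sqrt(5) - 5) + (sqrt(5) + 5) + (0) + (0)] = 20/20 = 1
  <chi_rho, chi_7> = (1/20)[1*(10)*conj(2) + 1*(0)*conj(-2) + 2*(5/2 - sqrt(5)/2)*conj(1/2 - sqrt(5)/2) + 2*(5/2 - 3*sqrt(5)/2)*conj(-sqrt(5)/2 - 1/2) + 2*(sqrt(5)/2 + 5/2)*conj(1/2 + sqrt(5)/2) + 2*(5/2 + 3*sqrt(5)/2)*conj(-1/2 + sqrt(5)/2) + 5*(-4)*conj(0) + 5*(-2)*conj(0)]
      = (1/20)[(20) + (0) + (5 - 3*sqrt(5)) + (5 - sqrt(5)) + (5 + 3*sqrt(5)) + (sqrt(5) + 5) + (0) + (0)] = 40/20 = 2
  <chi_rho, chi_8> = (1/20)[1*(10)*conj(2) + 1*(0)*conj(2) + 2*(5/2 - sqrt(5)/2)*conj(-sqrt(5)/2 - 1/2) + 2*(5/2 - 3*sqrt(5)/2)*conj(-1/2 + sqrt(5)/2) + 2*(sqrt(5)/2 + 5/2)*conj(-1/2 + sqrt(5)/2) + 2*(5/2 + 3*sqrt(5)/2)*conj(-sqrt(5)/2 - 1/2) + 5*(-4)*conj(0) + 5*(-2)*conj(0)]
      = (1/20)[(20) + (0) + (-2*sqrt(5)) + (-10 + 4*sqrt(5)) + (2*sqrt(5)) + (-10 - 4*sqrt(5)) + (0) + (0)] = 0/20 = 0
Dimension check: dim(rho) = sum (mult * dim) = 0*1 + 3*1 + 0*1 + 1*1 + 0*2 + 1*2 + 2*2 + 0*2 = 10 = chi_rho(e) = 10.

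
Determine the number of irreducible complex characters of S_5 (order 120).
7

Details: The number of irreducible complex representations of a finite group equals its number of conjugacy classes. Conjugacy classes in S_5 correspond to cycle types, i.e. partitions of 5; there are p(5) = 7 of them, so S_5 (order 120) has exactly 7 irreducible complex representations.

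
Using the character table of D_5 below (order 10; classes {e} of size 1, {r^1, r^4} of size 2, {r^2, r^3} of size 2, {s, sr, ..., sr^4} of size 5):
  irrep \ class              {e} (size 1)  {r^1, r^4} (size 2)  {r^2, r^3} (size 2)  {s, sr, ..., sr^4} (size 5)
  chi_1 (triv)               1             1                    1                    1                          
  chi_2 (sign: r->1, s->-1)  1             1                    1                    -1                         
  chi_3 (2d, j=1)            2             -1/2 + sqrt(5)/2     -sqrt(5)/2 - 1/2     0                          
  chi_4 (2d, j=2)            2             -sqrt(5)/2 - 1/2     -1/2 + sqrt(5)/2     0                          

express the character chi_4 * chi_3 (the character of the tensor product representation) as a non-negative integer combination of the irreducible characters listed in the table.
chi_4 tensor chi_3 = chi_3 + chi_4 (all other irreducibles have multiplicity 0).

Working: The character of a tensor product is the pointwise product (chi_4 * chi_3)(C) = chi_4(C) * chi_3(C):
  {e}: (2)*(2), {r^1, r^4}: (-sqrt(5)/2 - 1/2)*(-1/2 + sqrt(5)/2), {r^2, r^3}: (-1/2 + sqrt(5)/2)*(-sqrt(5)/2 - 1/2), {s, sr, ..., sr^4}: (0)*(0)
so (chi_4 * chi_3) takes values
  {e} -> 4, {r^1, r^4} -> -1, {r^2, r^3} -> -1, {s, sr, ..., sr^4} -> 0.
Now take the inner product of this character with each irreducible chi from the table, <chi_4*chi_3, chi> = (1/10) sum_C |C| (chi_4*chi_3)(C) conj(chi(C)):
  <chi_4*chi_3, chi_1> = (1/10)[1*(4)*conj(1) + 2*(-1)*conj(1) + 2*(-1)*conj(1) + 5*(0)*conj(1)]
      = (1/10)[(4) + (-2) + (-2) + (0)] = 0/10 = 0
  <chi_4*chi_3, chi_2> = (1/10)[1*(4)*conj(1) + 2*(-1)*conj(1) + 2*(-1)*conj(1) + 5*(0)*conj(-1)]
      = (1/10)[(4) + (-2) + (-2) + (0)] = 0/10 = 0
  <chi_4*chi_3, chi_3> = (1/10)[1*(4)*conj(2) + 2*(-1)*conj(-1/2 + sqrt(5)/2) + 2*(-1)*conj(-sqrt(5)/2 - 1/2) + 5*(0)*conj(0)]
      = (1/10)[(8) + (1 - sqrt(5)) + (1 + sqrt(5)) + (0)] = 10/10 = 1
  <chi_4*chi_3, chi_4> = (1/10)[1*(4)*conj(2) + 2*(-1)*conj(-sqrt(5)/2 - 1/2) + 2*(-1)*conj(-1/2 + sqrt(5)/2) + 5*(0)*conj(0)]
      = (1/10)[(8) + (1 + sqrt(5)) + (1 - sqrt(5)) + (0)] = 10/10 = 1
Hence the multiplicities are chi_3: 1, chi_4: 1. Dimension check: dim(chi_4)*dim(chi_3) = 2*2 = 4 and sum (mult * dim) = 1*2 + 1*2 = 4.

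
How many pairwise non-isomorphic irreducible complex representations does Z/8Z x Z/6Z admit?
48

Reasoning: The number of irreducible complex representations of a finite group equals its number of conjugacy classes. Z/8Z x Z/6Z is abelian of order 48, so every element is its own conjugacy class: 48 classes, so Z/8Z x Z/6Z (order 48) has exactly 48 irreducible complex representations.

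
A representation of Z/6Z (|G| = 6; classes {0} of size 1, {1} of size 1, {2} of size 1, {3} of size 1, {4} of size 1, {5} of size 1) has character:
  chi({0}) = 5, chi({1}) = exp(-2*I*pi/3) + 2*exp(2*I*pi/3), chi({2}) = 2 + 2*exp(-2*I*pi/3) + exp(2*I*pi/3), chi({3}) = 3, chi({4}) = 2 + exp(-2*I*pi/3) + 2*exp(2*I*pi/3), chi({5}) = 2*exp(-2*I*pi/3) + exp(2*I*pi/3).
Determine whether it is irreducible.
Not irreducible (reducible): <chi, chi> = 7 > 1.

Explanation: <chi, chi> = (1/|G|) sum_C |C| * |chi(C)|^2 = (1/6)[1*|5|^2 + 1*|exp(-2*I*pi/3) + 2*exp(2*I*pi/3)|^2 + 1*|2 + 2*exp(-2*I*pi/3) + exp(2*I*pi/3)|^2 + 1*|3|^2 + 1*|2 + exp(-2*I*pi/3) + 2*exp(2*I*pi/3)|^2 + 1*|2*exp(-2*I*pi/3) + exp(2*I*pi/3)|^2]
  = (1/6)[(25) + (3) + (1) + (9) + (1) + (3)] = 42/6 = 7.
(Exp terms are combined using exp(i*s)*conj(exp(i*t)) = exp(i*(s-t)), and sums of them are collapsed using the identity that for every m > 1 the m distinct m-th roots of unity sum to 0, e.g. 1 + exp(2*I*pi/3) + exp(-2*I*pi/3) = 0.)
A character is irreducible iff <chi, chi> = 1, so this representation is reducible.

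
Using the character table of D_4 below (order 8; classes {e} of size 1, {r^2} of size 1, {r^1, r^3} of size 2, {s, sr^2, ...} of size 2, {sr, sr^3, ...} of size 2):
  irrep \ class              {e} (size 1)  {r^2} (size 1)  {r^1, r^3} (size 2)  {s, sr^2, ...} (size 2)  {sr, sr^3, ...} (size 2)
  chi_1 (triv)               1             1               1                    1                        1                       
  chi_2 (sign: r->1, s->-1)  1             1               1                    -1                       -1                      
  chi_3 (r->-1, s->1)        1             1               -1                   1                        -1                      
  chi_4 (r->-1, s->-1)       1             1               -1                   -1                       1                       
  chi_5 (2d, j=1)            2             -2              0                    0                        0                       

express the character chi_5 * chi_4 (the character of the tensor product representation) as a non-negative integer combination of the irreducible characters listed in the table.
chi_5 tensor chi_4 = chi_5 (all other irreducibles have multiplicity 0).

Derivation: The character of a tensor product is the pointwise product (chi_5 * chi_4)(C) = chi_5(C) * chi_4(C):
  {e}: (2)*(1), {r^2}: (-2)*(1), {r^1, r^3}: (0)*(-1), {s, sr^2, ...}: (0)*(-1), {sr, sr^3, ...}: (0)*(1)
so (chi_5 * chi_4) takes values
  {e} -> 2, {r^2} -> -2, {r^1, r^3} -> 0, {s, sr^2, ...} -> 0, {sr, sr^3, ...} -> 0.
Now take the inner product of this character with each irreducible chi from the table, <chi_5*chi_4, chi> = (1/8) sum_C |C| (chi_5*chi_4)(C) conj(chi(C)):
  <chi_5*chi_4, chi_1> = (1/8)[1*(2)*conj(1) + 1*(-2)*conj(1) + 2*(0)*conj(1) + 2*(0)*conj(1) + 2*(0)*conj(1)]
      = (1/8)[(2) + (-2) + (0) + (0) + (0)] = 0/8 = 0
  <chi_5*chi_4, chi_2> = (1/8)[1*(2)*conj(1) + 1*(-2)*conj(1) + 2*(0)*conj(1) + 2*(0)*conj(-1) + 2*(0)*conj(-1)]
      = (1/8)[(2) + (-2) + (0) + (0) + (0)] = 0/8 = 0
  <chi_5*chi_4, chi_3> = (1/8)[1*(2)*conj(1) + 1*(-2)*conj(1) + 2*(0)*conj(-1) + 2*(0)*conj(1) + 2*(0)*conj(-1)]
      = (1/8)[(2) + (-2) + (0) + (0) + (0)] = 0/8 = 0
  <chi_5*chi_4, chi_4> = (1/8)[1*(2)*conj(1) + 1*(-2)*conj(1) + 2*(0)*conj(-1) + 2*(0)*conj(-1) + 2*(0)*conj(1)]
      = (1/8)[(2) + (-2) + (0) + (0) + (0)] = 0/8 = 0
  <chi_5*chi_4, chi_5> = (1/8)[1*(2)*conj(2) + 1*(-2)*conj(-2) + 2*(0)*conj(0) + 2*(0)*conj(0) + 2*(0)*conj(0)]
      = (1/8)[(4) + (4) + (0) + (0) + (0)] = 8/8 = 1
Hence the multiplicities are chi_5: 1. Dimension check: dim(chi_5)*dim(chi_4) = 2*1 = 2 and sum (mult * dim) = 1*2 = 2.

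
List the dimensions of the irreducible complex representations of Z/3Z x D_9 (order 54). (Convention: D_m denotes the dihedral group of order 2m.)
Dimensions: 1, 1, 1, 1, 1, 1, 2, 2, 2, 2, 2, 2, 2, 2, 2, 2, 2, 2

Details: There are 18 irreducibles (= number of conjugacy classes). Their dimensions d_i satisfy sum d_i^2 = |G| = 54: 1 + 1 + 1 + 1 + 1 + 1 + 4 + 4 + 4 + 4 + 4 + 4 + 4 + 4 + 4 + 4 + 4 + 4 = 54. (For the product with Z/3Z: each of the 3 1-dim characters of Z/3Z tensors with each irrep of D_9, giving 3 copies of each D_9-dimension.)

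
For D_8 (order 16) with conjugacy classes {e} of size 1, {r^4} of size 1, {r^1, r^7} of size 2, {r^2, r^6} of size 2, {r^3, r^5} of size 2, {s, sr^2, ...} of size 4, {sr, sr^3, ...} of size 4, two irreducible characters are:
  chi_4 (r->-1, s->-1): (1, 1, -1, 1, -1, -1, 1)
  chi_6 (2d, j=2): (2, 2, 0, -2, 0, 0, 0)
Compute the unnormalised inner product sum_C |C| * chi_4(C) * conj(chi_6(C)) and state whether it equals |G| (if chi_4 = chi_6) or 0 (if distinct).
Sum = 0; so <chi_4, chi_6> = 0 (distinct irreducibles are orthogonal).

Working: Compute term by term over conjugacy classes (|C| * chi_4(C) * conj(chi_6(C))):
  1*(1)*conj(2) + 1*(1)*conj(2) + 2*(-1)*conj(0) + 2*(1)*conj(-2) + 2*(-1)*conj(0) + 4*(-1)*conj(0) + 4*(1)*conj(0)
  = (2) + (2) + (0) + (-4) + (0) + (0) + (0)
  = 0.
Dividing by |G| = 16 gives 0/16 = 0, matching the row-orthogonality relation <chi_4, chi_6> = [chi_4 = chi_6].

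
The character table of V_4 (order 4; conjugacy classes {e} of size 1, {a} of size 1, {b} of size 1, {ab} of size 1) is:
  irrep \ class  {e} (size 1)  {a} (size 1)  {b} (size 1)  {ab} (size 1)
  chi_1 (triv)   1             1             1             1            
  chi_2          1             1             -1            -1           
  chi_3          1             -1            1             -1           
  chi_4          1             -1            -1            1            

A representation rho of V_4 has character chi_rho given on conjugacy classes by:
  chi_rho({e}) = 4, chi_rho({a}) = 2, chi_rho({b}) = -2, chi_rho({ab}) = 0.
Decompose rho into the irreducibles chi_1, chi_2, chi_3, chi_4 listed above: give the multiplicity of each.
Multiplicities: chi_1: 1, chi_2: 2, chi_3: 0, chi_4: 1.

Why: Use <chi_rho, chi> = (1/|G|) sum_C |C| * chi_rho(C) * conj(chi(C)) with |G| = 4 for each irreducible chi in the table:
  <chi_rho, chi_1> = (1/4)[1*(4)*conj(1) + 1*(2)*conj(1) + 1*(-2)*conj(1) + 1*(0)*conj(1)]
      = (1/4)[(4) + (2) + (-2) + (0)] = 4/4 = 1
  <chi_rho, chi_2> = (1/4)[1*(4)*conj(1) + 1*(2)*conj(1) + 1*(-2)*conj(-1) + 1*(0)*conj(-1)]
      = (1/4)[(4) + (2) + (2) + (0)] = 8/4 = 2
  <chi_rho, chi_3> = (1/4)[1*(4)*conj(1) + 1*(2)*conj(-1) + 1*(-2)*conj(1) + 1*(0)*conj(-1)]
      = (1/4)[(4) + (-2) + (-2) + (0)] = 0/4 = 0
  <chi_rho, chi_4> = (1/4)[1*(4)*conj(1) + 1*(2)*conj(-1) + 1*(-2)*conj(-1) + 1*(0)*conj(1)]
      = (1/4)[(4) + (-2) + (2) + (0)] = 4/4 = 1
Dimension check: dim(rho) = sum (mult * dim) = 1*1 + 2*1 + 0*1 + 1*1 = 4 = chi_rho(e) = 4.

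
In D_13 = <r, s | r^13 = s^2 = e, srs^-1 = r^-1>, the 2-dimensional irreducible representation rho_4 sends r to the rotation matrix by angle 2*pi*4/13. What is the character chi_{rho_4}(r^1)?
chi_{rho_4}(r^1) = 2*cos(2*pi*4*1/13) = -2*cos(5*pi/13)

Justification: rho_4(r^1) is rotation by angle 2*pi*4*1/13, whose trace is 2*cos(2*pi*4*1/13) = -2*cos(5*pi/13).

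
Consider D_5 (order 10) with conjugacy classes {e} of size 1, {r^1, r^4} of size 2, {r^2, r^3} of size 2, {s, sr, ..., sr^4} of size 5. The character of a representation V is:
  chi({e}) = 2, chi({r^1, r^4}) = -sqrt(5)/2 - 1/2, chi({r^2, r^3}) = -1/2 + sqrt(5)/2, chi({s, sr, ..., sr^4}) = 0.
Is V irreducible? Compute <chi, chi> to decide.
Irreducible: <chi, chi> = 1.

Proof sketch: <chi, chi> = (1/|G|) sum_C |C| * |chi(C)|^2 = (1/10)[1*|2|^2 + 2*|-sqrt(5)/2 - 1/2|^2 + 2*|-1/2 + sqrt(5)/2|^2 + 5*|0|^2]
  = (1/10)[(4) + (sqrt(5) + 3) + (3 - sqrt(5)) + (0)] = 10/10 = 1.
A character is irreducible iff <chi, chi> = 1, so this representation is irreducible.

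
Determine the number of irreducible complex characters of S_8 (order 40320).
22

Proof sketch: The number of irreducible complex representations of a finite group equals its number of conjugacy classes. Conjugacy classes in S_8 correspond to cycle types, i.e. partitions of 8; there are p(8) = 22 of them, so S_8 (order 40320) has exactly 22 irreducible complex representations.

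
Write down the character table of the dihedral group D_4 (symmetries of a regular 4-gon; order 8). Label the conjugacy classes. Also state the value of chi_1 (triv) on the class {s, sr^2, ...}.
Conjugacy classes: {e} of size 1, {r^2} of size 1, {r^1, r^3} of size 2, {s, sr^2, ...} of size 2, {sr, sr^3, ...} of size 2.
Character table:
  irrep \ class              {e} (size 1)  {r^2} (size 1)  {r^1, r^3} (size 2)  {s, sr^2, ...} (size 2)  {sr, sr^3, ...} (size 2)
  chi_1 (triv)               1             1               1                    1                        1                       
  chi_2 (sign: r->1, s->-1)  1             1               1                    -1                       -1                      
  chi_3 (r->-1, s->1)        1             1               -1                   1                        -1                      
  chi_4 (r->-1, s->-1)       1             1               -1                   -1                       1                       
  chi_5 (2d, j=1)            2             -2              0                    0                        0                       

Spot check: chi_1 (triv) on {s, sr^2, ...} = 1.

Argument: D_4 has order 2*4 = 8 with 5 conjugacy classes, hence 5 irreducibles. Sum of squared dims 1 + 1 + 1 + 1 + 4 = 8 = |G|. Linear characters come from the abelianisation; the 2-dimensional irreps have character r^k -> 2*cos(2*pi*j*k/4), reflections -> 0.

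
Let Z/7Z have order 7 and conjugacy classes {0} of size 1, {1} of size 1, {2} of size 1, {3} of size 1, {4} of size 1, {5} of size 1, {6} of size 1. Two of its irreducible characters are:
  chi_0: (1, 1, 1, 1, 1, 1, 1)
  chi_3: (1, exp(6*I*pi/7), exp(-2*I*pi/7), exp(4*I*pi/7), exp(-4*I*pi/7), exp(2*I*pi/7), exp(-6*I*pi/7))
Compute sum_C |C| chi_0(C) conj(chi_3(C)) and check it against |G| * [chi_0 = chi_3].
Sum = 0; so <chi_0, chi_3> = 0 (distinct irreducibles are orthogonal).

Details: Compute term by term over conjugacy classes (|C| * chi_0(C) * conj(chi_3(C))):
  1*(1)*conj(1) + 1*(1)*conj(exp(6*I*pi/7)) + 1*(1)*conj(exp(-2*I*pi/7)) + 1*(1)*conj(exp(4*I*pi/7)) + 1*(1)*conj(exp(-4*I*pi/7)) + 1*(1)*conj(exp(2*I*pi/7)) + 1*(1)*conj(exp(-6*I*pi/7))
  = (1) + (exp(-6*I*pi/7)) + (exp(2*I*pi/7)) + (exp(-4*I*pi/7)) + (exp(4*I*pi/7)) + (exp(-2*I*pi/7)) + (exp(6*I*pi/7))
  = 0.
(Exp terms are combined using exp(i*s)*conj(exp(i*t)) = exp(i*(s-t)), and sums of them are collapsed using the identity that for every m > 1 the m distinct m-th roots of unity sum to 0, e.g. 1 + exp(2*I*pi/3) + exp(-2*I*pi/3) = 0.)
Dividing by |G| = 7 gives 0/7 = 0, matching the row-orthogonality relation <chi_0, chi_3> = [chi_0 = chi_3].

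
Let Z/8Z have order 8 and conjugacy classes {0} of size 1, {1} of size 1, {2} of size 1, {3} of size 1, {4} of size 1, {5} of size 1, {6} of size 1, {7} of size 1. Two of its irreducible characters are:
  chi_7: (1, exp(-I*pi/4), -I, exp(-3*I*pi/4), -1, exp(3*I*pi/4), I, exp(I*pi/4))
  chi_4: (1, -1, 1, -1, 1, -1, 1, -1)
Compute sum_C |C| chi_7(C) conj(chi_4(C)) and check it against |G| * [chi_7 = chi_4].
Sum = 0; so <chi_7, chi_4> = 0 (distinct irreducibles are orthogonal).

Justification: Compute term by term over conjugacy classes (|C| * chi_7(C) * conj(chi_4(C))):
  1*(1)*conj(1) + 1*(exp(-I*pi/4))*conj(-1) + 1*(-I)*conj(1) + 1*(exp(-3*I*pi/4))*conj(-1) + 1*(-1)*conj(1) + 1*(exp(3*I*pi/4))*conj(-1) + 1*(I)*conj(1) + 1*(exp(I*pi/4))*conj(-1)
  = (1) + (-exp(-I*pi/4)) + (-I) + (-exp(-3*I*pi/4)) + (-1) + (-exp(3*I*pi/4)) + (I) + (-exp(I*pi/4))
  = 0.
(Exp terms are combined using exp(i*s)*conj(exp(i*t)) = exp(i*(s-t)), and sums of them are collapsed using the identity that for every m > 1 the m distinct m-th roots of unity sum to 0, e.g. 1 + exp(2*I*pi/3) + exp(-2*I*pi/3) = 0.)
Dividing by |G| = 8 gives 0/8 = 0, matching the row-orthogonality relation <chi_7, chi_4> = [chi_7 = chi_4].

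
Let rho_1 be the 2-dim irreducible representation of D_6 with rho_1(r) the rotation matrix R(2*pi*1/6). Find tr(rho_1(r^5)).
chi_{rho_1}(r^5) = 2*cos(2*pi*1*5/6) = 1

Solution. rho_1(r^5) is rotation by angle 2*pi*1*5/6, whose trace is 2*cos(2*pi*1*5/6) = 1.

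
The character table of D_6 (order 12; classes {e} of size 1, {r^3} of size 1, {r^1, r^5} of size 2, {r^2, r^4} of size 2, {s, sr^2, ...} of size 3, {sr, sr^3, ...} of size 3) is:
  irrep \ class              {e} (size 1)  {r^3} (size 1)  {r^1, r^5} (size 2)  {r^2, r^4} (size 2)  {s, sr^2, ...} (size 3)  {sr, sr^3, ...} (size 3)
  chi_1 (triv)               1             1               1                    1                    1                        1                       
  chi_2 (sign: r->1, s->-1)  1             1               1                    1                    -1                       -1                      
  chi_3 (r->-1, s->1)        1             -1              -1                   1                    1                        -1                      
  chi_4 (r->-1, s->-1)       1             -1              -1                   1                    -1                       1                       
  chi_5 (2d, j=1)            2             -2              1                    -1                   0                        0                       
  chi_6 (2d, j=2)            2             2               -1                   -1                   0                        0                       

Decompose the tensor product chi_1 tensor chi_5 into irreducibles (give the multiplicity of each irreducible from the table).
chi_1 tensor chi_5 = chi_5 (all other irreducibles have multiplicity 0).

Why: The character of a tensor product is the pointwise product (chi_1 * chi_5)(C) = chi_1(C) * chi_5(C):
  {e}: (1)*(2), {r^3}: (1)*(-2), {r^1, r^5}: (1)*(1), {r^2, r^4}: (1)*(-1), {s, sr^2, ...}: (1)*(0), {sr, sr^3, ...}: (1)*(0)
so (chi_1 * chi_5) takes values
  {e} -> 2, {r^3} -> -2, {r^1, r^5} -> 1, {r^2, r^4} -> -1, {s, sr^2, ...} -> 0, {sr, sr^3, ...} -> 0.
Now take the inner product of this character with each irreducible chi from the table, <chi_1*chi_5, chi> = (1/12) sum_C |C| (chi_1*chi_5)(C) conj(chi(C)):
  <chi_1*chi_5, chi_1> = (1/12)[1*(2)*conj(1) + 1*(-2)*conj(1) + 2*(1)*conj(1) + 2*(-1)*conj(1) + 3*(0)*conj(1) + 3*(0)*conj(1)]
      = (1/12)[(2) + (-2) + (2) + (-2) + (0) + (0)] = 0/12 = 0
  <chi_1*chi_5, chi_2> = (1/12)[1*(2)*conj(1) + 1*(-2)*conj(1) + 2*(1)*conj(1) + 2*(-1)*conj(1) + 3*(0)*conj(-1) + 3*(0)*conj(-1)]
      = (1/12)[(2) + (-2) + (2) + (-2) + (0) + (0)] = 0/12 = 0
  <chi_1*chi_5, chi_3> = (1/12)[1*(2)*conj(1) + 1*(-2)*conj(-1) + 2*(1)*conj(-1) + 2*(-1)*conj(1) + 3*(0)*conj(1) + 3*(0)*conj(-1)]
      = (1/12)[(2) + (2) + (-2) + (-2) + (0) + (0)] = 0/12 = 0
  <chi_1*chi_5, chi_4> = (1/12)[1*(2)*conj(1) + 1*(-2)*conj(-1) + 2*(1)*conj(-1) + 2*(-1)*conj(1) + 3*(0)*conj(-1) + 3*(0)*conj(1)]
      = (1/12)[(2) + (2) + (-2) + (-2) + (0) + (0)] = 0/12 = 0
  <chi_1*chi_5, chi_5> = (1/12)[1*(2)*conj(2) + 1*(-2)*conj(-2) + 2*(1)*conj(1) + 2*(-1)*conj(-1) + 3*(0)*conj(0) + 3*(0)*conj(0)]
      = (1/12)[(4) + (4) + (2) + (2) + (0) + (0)] = 12/12 = 1
  <chi_1*chi_5, chi_6> = (1/12)[1*(2)*conj(2) + 1*(-2)*conj(2) + 2*(1)*conj(-1) + 2*(-1)*conj(-1) + 3*(0)*conj(0) + 3*(0)*conj(0)]
      = (1/12)[(4) + (-4) + (-2) + (2) + (0) + (0)] = 0/12 = 0
Hence the multiplicities are chi_5: 1. Dimension check: dim(chi_1)*dim(chi_5) = 1*2 = 2 and sum (mult * dim) = 1*2 = 2.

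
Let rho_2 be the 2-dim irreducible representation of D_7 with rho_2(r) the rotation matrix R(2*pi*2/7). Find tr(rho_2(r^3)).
chi_{rho_2}(r^3) = 2*cos(2*pi*2*3/7) = 2*cos(2*pi/7)

Why: rho_2(r^3) is rotation by angle 2*pi*2*3/7, whose trace is 2*cos(2*pi*2*3/7) = 2*cos(2*pi/7).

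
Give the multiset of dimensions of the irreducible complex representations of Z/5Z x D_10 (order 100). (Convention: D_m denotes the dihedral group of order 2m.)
Dimensions: 1, 1, 1, 1, 1, 1, 1, 1, 1, 1, 1, 1, 1, 1, 1, 1, 1, 1, 1, 1, 2, 2, 2, 2, 2, 2, 2, 2, 2, 2, 2, 2, 2, 2, 2, 2, 2, 2, 2, 2

There are 40 irreducibles (= number of conjugacy classes). Their dimensions d_i satisfy sum d_i^2 = |G| = 100: 1 + 1 + 1 + 1 + 1 + 1 + 1 + 1 + 1 + 1 + 1 + 1 + 1 + 1 + 1 + 1 + 1 + 1 + 1 + 1 + 4 + 4 + 4 + 4 + 4 + 4 + 4 + 4 + 4 + 4 + 4 + 4 + 4 + 4 + 4 + 4 + 4 + 4 + 4 + 4 = 100. (For the product with Z/5Z: each of the 5 1-dim characters of Z/5Z tensors with each irrep of D_10, giving 5 copies of each D_10-dimension.)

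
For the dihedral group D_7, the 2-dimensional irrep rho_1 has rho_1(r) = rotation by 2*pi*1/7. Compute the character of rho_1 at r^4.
chi_{rho_1}(r^4) = 2*cos(2*pi*1*4/7) = -2*cos(pi/7)

Why: rho_1(r^4) is rotation by angle 2*pi*1*4/7, whose trace is 2*cos(2*pi*1*4/7) = -2*cos(pi/7).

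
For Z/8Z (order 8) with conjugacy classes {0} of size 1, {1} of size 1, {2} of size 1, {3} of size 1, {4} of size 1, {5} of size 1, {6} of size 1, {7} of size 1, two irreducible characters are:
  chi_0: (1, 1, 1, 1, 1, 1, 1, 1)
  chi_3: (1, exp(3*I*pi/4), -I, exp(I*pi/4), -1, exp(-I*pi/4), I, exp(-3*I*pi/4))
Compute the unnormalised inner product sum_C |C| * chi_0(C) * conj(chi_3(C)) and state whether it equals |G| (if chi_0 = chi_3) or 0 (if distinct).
Sum = 0; so <chi_0, chi_3> = 0 (distinct irreducibles are orthogonal).

Details: Compute term by term over conjugacy classes (|C| * chi_0(C) * conj(chi_3(C))):
  1*(1)*conj(1) + 1*(1)*conj(exp(3*I*pi/4)) + 1*(1)*conj(-I) + 1*(1)*conj(exp(I*pi/4)) + 1*(1)*conj(-1) + 1*(1)*conj(exp(-I*pi/4)) + 1*(1)*conj(I) + 1*(1)*conj(exp(-3*I*pi/4))
  = (1) + (exp(-3*I*pi/4)) + (I) + (exp(-I*pi/4)) + (-1) + (exp(I*pi/4)) + (-I) + (exp(3*I*pi/4))
  = 0.
(Exp terms are combined using exp(i*s)*conj(exp(i*t)) = exp(i*(s-t)), and sums of them are collapsed using the identity that for every m > 1 the m distinct m-th roots of unity sum to 0, e.g. 1 + exp(2*I*pi/3) + exp(-2*I*pi/3) = 0.)
Dividing by |G| = 8 gives 0/8 = 0, matching the row-orthogonality relation <chi_0, chi_3> = [chi_0 = chi_3].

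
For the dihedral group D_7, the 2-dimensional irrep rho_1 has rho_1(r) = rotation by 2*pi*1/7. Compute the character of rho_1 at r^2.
chi_{rho_1}(r^2) = 2*cos(2*pi*1*2/7) = -2*cos(3*pi/7)

Why: rho_1(r^2) is rotation by angle 2*pi*1*2/7, whose trace is 2*cos(2*pi*1*2/7) = -2*cos(3*pi/7).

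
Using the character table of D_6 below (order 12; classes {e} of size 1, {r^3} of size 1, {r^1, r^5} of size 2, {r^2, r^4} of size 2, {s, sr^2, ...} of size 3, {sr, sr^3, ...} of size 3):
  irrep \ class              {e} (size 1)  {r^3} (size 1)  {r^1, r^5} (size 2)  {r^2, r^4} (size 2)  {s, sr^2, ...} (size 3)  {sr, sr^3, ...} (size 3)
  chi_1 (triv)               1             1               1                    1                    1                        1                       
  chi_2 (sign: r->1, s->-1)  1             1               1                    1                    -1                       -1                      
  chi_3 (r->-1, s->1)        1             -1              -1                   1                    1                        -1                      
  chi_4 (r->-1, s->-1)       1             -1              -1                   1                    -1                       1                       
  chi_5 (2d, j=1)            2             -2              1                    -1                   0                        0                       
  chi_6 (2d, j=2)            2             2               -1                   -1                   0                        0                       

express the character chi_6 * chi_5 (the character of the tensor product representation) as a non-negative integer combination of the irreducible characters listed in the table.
chi_6 tensor chi_5 = chi_3 + chi_4 + chi_5 (all other irreducibles have multiplicity 0).

Why: The character of a tensor product is the pointwise product (chi_6 * chi_5)(C) = chi_6(C) * chi_5(C):
  {e}: (2)*(2), {r^3}: (2)*(-2), {r^1, r^5}: (-1)*(1), {r^2, r^4}: (-1)*(-1), {s, sr^2, ...}: (0)*(0), {sr, sr^3, ...}: (0)*(0)
so (chi_6 * chi_5) takes values
  {e} -> 4, {r^3} -> -4, {r^1, r^5} -> -1, {r^2, r^4} -> 1, {s, sr^2, ...} -> 0, {sr, sr^3, ...} -> 0.
Now take the inner product of this character with each irreducible chi from the table, <chi_6*chi_5, chi> = (1/12) sum_C |C| (chi_6*chi_5)(C) conj(chi(C)):
  <chi_6*chi_5, chi_1> = (1/12)[1*(4)*conj(1) + 1*(-4)*conj(1) + 2*(-1)*conj(1) + 2*(1)*conj(1) + 3*(0)*conj(1) + 3*(0)*conj(1)]
      = (1/12)[(4) + (-4) + (-2) + (2) + (0) + (0)] = 0/12 = 0
  <chi_6*chi_5, chi_2> = (1/12)[1*(4)*conj(1) + 1*(-4)*conj(1) + 2*(-1)*conj(1) + 2*(1)*conj(1) + 3*(0)*conj(-1) + 3*(0)*conj(-1)]
      = (1/12)[(4) + (-4) + (-2) + (2) + (0) + (0)] = 0/12 = 0
  <chi_6*chi_5, chi_3> = (1/12)[1*(4)*conj(1) + 1*(-4)*conj(-1) + 2*(-1)*conj(-1) + 2*(1)*conj(1) + 3*(0)*conj(1) + 3*(0)*conj(-1)]
      = (1/12)[(4) + (4) + (2) + (2) + (0) + (0)] = 12/12 = 1
  <chi_6*chi_5, chi_4> = (1/12)[1*(4)*conj(1) + 1*(-4)*conj(-1) + 2*(-1)*conj(-1) + 2*(1)*conj(1) + 3*(0)*conj(-1) + 3*(0)*conj(1)]
      = (1/12)[(4) + (4) + (2) + (2) + (0) + (0)] = 12/12 = 1
  <chi_6*chi_5, chi_5> = (1/12)[1*(4)*conj(2) + 1*(-4)*conj(-2) + 2*(-1)*conj(1) + 2*(1)*conj(-1) + 3*(0)*conj(0) + 3*(0)*conj(0)]
      = (1/12)[(8) + (8) + (-2) + (-2) + (0) + (0)] = 12/12 = 1
  <chi_6*chi_5, chi_6> = (1/12)[1*(4)*conj(2) + 1*(-4)*conj(2) + 2*(-1)*conj(-1) + 2*(1)*conj(-1) + 3*(0)*conj(0) + 3*(0)*conj(0)]
      = (1/12)[(8) + (-8) + (2) + (-2) + (0) + (0)] = 0/12 = 0
Hence the multiplicities are chi_3: 1, chi_4: 1, chi_5: 1. Dimension check: dim(chi_6)*dim(chi_5) = 2*2 = 4 and sum (mult * dim) = 1*1 + 1*1 + 1*2 = 4.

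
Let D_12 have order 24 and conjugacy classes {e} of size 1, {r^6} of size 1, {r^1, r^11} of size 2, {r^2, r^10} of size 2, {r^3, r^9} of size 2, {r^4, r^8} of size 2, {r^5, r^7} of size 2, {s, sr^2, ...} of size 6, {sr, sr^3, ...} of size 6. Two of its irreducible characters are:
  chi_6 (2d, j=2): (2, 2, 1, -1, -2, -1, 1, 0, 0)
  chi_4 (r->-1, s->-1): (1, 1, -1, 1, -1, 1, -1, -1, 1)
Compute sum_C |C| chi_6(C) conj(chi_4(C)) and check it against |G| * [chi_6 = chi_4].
Sum = 0; so <chi_6, chi_4> = 0 (distinct irreducibles are orthogonal).

Explanation: Compute term by term over conjugacy classes (|C| * chi_6(C) * conj(chi_4(C))):
  1*(2)*conj(1) + 1*(2)*conj(1) + 2*(1)*conj(-1) + 2*(-1)*conj(1) + 2*(-2)*conj(-1) + 2*(-1)*conj(1) + 2*(1)*conj(-1) + 6*(0)*conj(-1) + 6*(0)*conj(1)
  = (2) + (2) + (-2) + (-2) + (4) + (-2) + (-2) + (0) + (0)
  = 0.
Dividing by |G| = 24 gives 0/24 = 0, matching the row-orthogonality relation <chi_6, chi_4> = [chi_6 = chi_4].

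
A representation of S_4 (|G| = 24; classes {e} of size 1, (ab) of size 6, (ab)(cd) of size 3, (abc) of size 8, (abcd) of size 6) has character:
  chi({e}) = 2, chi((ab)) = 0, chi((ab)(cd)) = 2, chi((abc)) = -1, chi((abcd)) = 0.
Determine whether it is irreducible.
Irreducible: <chi, chi> = 1.

Solution. <chi, chi> = (1/|G|) sum_C |C| * |chi(C)|^2 = (1/24)[1*|2|^2 + 6*|0|^2 + 3*|2|^2 + 8*|-1|^2 + 6*|0|^2]
  = (1/24)[(4) + (0) + (12) + (8) + (0)] = 24/24 = 1.
A character is irreducible iff <chi, chi> = 1, so this representation is irreducible.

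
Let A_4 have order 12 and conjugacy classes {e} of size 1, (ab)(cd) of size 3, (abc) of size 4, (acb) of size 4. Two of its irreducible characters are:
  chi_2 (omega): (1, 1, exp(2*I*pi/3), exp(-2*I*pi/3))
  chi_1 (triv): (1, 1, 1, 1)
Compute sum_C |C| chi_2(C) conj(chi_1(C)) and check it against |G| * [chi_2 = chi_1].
Sum = 0; so <chi_2, chi_1> = 0 (distinct irreducibles are orthogonal).

Compute term by term over conjugacy classes (|C| * chi_2(C) * conj(chi_1(C))):
  1*(1)*conj(1) + 3*(1)*conj(1) + 4*(exp(2*I*pi/3))*conj(1) + 4*(exp(-2*I*pi/3))*conj(1)
  = (1) + (3) + (4*exp(2*I*pi/3)) + (4*exp(-2*I*pi/3))
  = 0.
(Exp terms are combined using exp(i*s)*conj(exp(i*t)) = exp(i*(s-t)), and sums of them are collapsed using the identity that for every m > 1 the m distinct m-th roots of unity sum to 0, e.g. 1 + exp(2*I*pi/3) + exp(-2*I*pi/3) = 0.)
Dividing by |G| = 12 gives 0/12 = 0, matching the row-orthogonality relation <chi_2, chi_1> = [chi_2 = chi_1].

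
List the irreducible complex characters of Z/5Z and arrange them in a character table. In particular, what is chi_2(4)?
Character table of Z/5Z (irreps indexed chi_0,...,chi_4 with chi_k(m) = zeta_5^(k*m), zeta_5 = exp(2*pi*i/5)):
  irrep \ class  {0} (size 1)  {1} (size 1)    {2} (size 1)    {3} (size 1)    {4} (size 1)  
  chi_0          1             1               1               1               1             
  chi_1          1             exp(2*I*pi/5)   exp(4*I*pi/5)   exp(-4*I*pi/5)  exp(-2*I*pi/5)
  chi_2          1             exp(4*I*pi/5)   exp(-2*I*pi/5)  exp(2*I*pi/5)   exp(-4*I*pi/5)
  chi_3          1             exp(-4*I*pi/5)  exp(2*I*pi/5)   exp(-2*I*pi/5)  exp(4*I*pi/5) 
  chi_4          1             exp(-2*I*pi/5)  exp(-4*I*pi/5)  exp(4*I*pi/5)   exp(2*I*pi/5) 

Spot check: chi_2(4) = zeta_5^(2*4) = zeta_5^8 = exp(-4*I*pi/5).

Argument: Z/5Z is abelian, so all 5 irreducible complex representations are 1-dimensional. They are given by chi_k(m) = zeta_5^(k*m) for k = 0,...,4. Row orthogonality: sum_m chi_k(m) conj(chi_l(m)) = 5 * [k = l].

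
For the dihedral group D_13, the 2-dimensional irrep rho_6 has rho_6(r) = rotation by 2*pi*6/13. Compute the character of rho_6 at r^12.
chi_{rho_6}(r^12) = 2*cos(2*pi*6*12/13) = -2*cos(pi/13)

Explanation: rho_6(r^12) is rotation by angle 2*pi*6*12/13, whose trace is 2*cos(2*pi*6*12/13) = -2*cos(pi/13).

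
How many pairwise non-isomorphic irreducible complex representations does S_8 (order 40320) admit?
22

Working: The number of irreducible complex representations of a finite group equals its number of conjugacy classes. Conjugacy classes in S_8 correspond to cycle types, i.e. partitions of 8; there are p(8) = 22 of them, so S_8 (order 40320) has exactly 22 irreducible complex representations.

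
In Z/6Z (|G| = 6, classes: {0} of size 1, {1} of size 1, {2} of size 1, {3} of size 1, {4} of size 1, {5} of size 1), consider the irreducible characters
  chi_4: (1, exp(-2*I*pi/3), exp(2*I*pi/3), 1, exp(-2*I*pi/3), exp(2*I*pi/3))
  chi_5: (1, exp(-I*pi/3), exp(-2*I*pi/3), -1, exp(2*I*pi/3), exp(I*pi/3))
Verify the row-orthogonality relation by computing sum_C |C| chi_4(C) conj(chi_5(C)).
Sum = 0; so <chi_4, chi_5> = 0 (distinct irreducibles are orthogonal).

Proof sketch: Compute term by term over conjugacy classes (|C| * chi_4(C) * conj(chi_5(C))):
  1*(1)*conj(1) + 1*(exp(-2*I*pi/3))*conj(exp(-I*pi/3)) + 1*(exp(2*I*pi/3))*conj(exp(-2*I*pi/3)) + 1*(1)*conj(-1) + 1*(exp(-2*I*pi/3))*conj(exp(2*I*pi/3)) + 1*(exp(2*I*pi/3))*conj(exp(I*pi/3))
  = (1) + (exp(-I*pi/3)) + (exp(-2*I*pi/3)) + (-1) + (exp(2*I*pi/3)) + (exp(I*pi/3))
  = 0.
(Exp terms are combined using exp(i*s)*conj(exp(i*t)) = exp(i*(s-t)), and sums of them are collapsed using the identity that for every m > 1 the m distinct m-th roots of unity sum to 0, e.g. 1 + exp(2*I*pi/3) + exp(-2*I*pi/3) = 0.)
Dividing by |G| = 6 gives 0/6 = 0, matching the row-orthogonality relation <chi_4, chi_5> = [chi_4 = chi_5].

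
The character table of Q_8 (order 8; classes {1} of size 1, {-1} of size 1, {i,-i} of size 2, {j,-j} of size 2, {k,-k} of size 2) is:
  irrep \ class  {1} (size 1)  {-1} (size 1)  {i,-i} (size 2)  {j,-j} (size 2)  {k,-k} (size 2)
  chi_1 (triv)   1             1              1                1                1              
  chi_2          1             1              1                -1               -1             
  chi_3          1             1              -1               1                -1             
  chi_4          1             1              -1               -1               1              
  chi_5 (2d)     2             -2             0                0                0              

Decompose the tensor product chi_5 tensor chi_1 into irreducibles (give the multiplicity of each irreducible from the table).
chi_5 tensor chi_1 = chi_5 (all other irreducibles have multiplicity 0).

Details: The character of a tensor product is the pointwise product (chi_5 * chi_1)(C) = chi_5(C) * chi_1(C):
  {1}: (2)*(1), {-1}: (-2)*(1), {i,-i}: (0)*(1), {j,-j}: (0)*(1), {k,-k}: (0)*(1)
so (chi_5 * chi_1) takes values
  {1} -> 2, {-1} -> -2, {i,-i} -> 0, {j,-j} -> 0, {k,-k} -> 0.
Now take the inner product of this character with each irreducible chi from the table, <chi_5*chi_1, chi> = (1/8) sum_C |C| (chi_5*chi_1)(C) conj(chi(C)):
  <chi_5*chi_1, chi_1> = (1/8)[1*(2)*conj(1) + 1*(-2)*conj(1) + 2*(0)*conj(1) + 2*(0)*conj(1) + 2*(0)*conj(1)]
      = (1/8)[(2) + (-2) + (0) + (0) + (0)] = 0/8 = 0
  <chi_5*chi_1, chi_2> = (1/8)[1*(2)*conj(1) + 1*(-2)*conj(1) + 2*(0)*conj(1) + 2*(0)*conj(-1) + 2*(0)*conj(-1)]
      = (1/8)[(2) + (-2) + (0) + (0) + (0)] = 0/8 = 0
  <chi_5*chi_1, chi_3> = (1/8)[1*(2)*conj(1) + 1*(-2)*conj(1) + 2*(0)*conj(-1) + 2*(0)*conj(1) + 2*(0)*conj(-1)]
      = (1/8)[(2) + (-2) + (0) + (0) + (0)] = 0/8 = 0
  <chi_5*chi_1, chi_4> = (1/8)[1*(2)*conj(1) + 1*(-2)*conj(1) + 2*(0)*conj(-1) + 2*(0)*conj(-1) + 2*(0)*conj(1)]
      = (1/8)[(2) + (-2) + (0) + (0) + (0)] = 0/8 = 0
  <chi_5*chi_1, chi_5> = (1/8)[1*(2)*conj(2) + 1*(-2)*conj(-2) + 2*(0)*conj(0) + 2*(0)*conj(0) + 2*(0)*conj(0)]
      = (1/8)[(4) + (4) + (0) + (0) + (0)] = 8/8 = 1
Hence the multiplicities are chi_5: 1. Dimension check: dim(chi_5)*dim(chi_1) = 2*1 = 2 and sum (mult * dim) = 1*2 = 2.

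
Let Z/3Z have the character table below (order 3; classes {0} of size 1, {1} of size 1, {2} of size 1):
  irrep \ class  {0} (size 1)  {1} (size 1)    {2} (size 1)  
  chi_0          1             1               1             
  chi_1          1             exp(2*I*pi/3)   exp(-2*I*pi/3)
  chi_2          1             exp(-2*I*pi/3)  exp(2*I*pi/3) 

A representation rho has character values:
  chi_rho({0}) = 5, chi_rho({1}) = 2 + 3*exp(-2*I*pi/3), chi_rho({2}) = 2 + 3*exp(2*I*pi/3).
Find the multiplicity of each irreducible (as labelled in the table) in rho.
Multiplicities: chi_0: 2, chi_1: 0, chi_2: 3.

Justification: Use <chi_rho, chi> = (1/|G|) sum_C |C| * chi_rho(C) * conj(chi(C)) with |G| = 3 for each irreducible chi in the table:
  <chi_rho, chi_0> = (1/3)[1*(5)*conj(1) + 1*(2 + 3*exp(-2*I*pi/3))*conj(1) + 1*(2 + 3*exp(2*I*pi/3))*conj(1)]
      = (1/3)[(5) + (2 + 3*exp(-2*I*pi/3)) + (2 + 3*exp(2*I*pi/3))] = 6/3 = 2
  <chi_rho, chi_1> = (1/3)[1*(5)*conj(1) + 1*(2 + 3*exp(-2*I*pi/3))*conj(exp(2*I*pi/3)) + 1*(2 + 3*exp(2*I*pi/3))*conj(exp(-2*I*pi/3))]
      = (1/3)[(5) + (2*exp(-2*I*pi/3) + 3*exp(2*I*pi/3)) + (3*exp(-2*I*pi/3) + 2*exp(2*I*pi/3))] = 0/3 = 0
  <chi_rho, chi_2> = (1/3)[1*(5)*conj(1) + 1*(2 + 3*exp(-2*I*pi/3))*conj(exp(-2*I*pi/3)) + 1*(2 + 3*exp(2*I*pi/3))*conj(exp(2*I*pi/3))]
      = (1/3)[(5) + (3 + 2*exp(2*I*pi/3)) + (3 + 2*exp(-2*I*pi/3))] = 9/3 = 3
(Exp terms are combined using exp(i*s)*conj(exp(i*t)) = exp(i*(s-t)), and sums of them are collapsed using the identity that for every m > 1 the m distinct m-th roots of unity sum to 0, e.g. 1 + exp(2*I*pi/3) + exp(-2*I*pi/3) = 0.)
Dimension check: dim(rho) = sum (mult * dim) = 2*1 + 0*1 + 3*1 = 5 = chi_rho(e) = 5.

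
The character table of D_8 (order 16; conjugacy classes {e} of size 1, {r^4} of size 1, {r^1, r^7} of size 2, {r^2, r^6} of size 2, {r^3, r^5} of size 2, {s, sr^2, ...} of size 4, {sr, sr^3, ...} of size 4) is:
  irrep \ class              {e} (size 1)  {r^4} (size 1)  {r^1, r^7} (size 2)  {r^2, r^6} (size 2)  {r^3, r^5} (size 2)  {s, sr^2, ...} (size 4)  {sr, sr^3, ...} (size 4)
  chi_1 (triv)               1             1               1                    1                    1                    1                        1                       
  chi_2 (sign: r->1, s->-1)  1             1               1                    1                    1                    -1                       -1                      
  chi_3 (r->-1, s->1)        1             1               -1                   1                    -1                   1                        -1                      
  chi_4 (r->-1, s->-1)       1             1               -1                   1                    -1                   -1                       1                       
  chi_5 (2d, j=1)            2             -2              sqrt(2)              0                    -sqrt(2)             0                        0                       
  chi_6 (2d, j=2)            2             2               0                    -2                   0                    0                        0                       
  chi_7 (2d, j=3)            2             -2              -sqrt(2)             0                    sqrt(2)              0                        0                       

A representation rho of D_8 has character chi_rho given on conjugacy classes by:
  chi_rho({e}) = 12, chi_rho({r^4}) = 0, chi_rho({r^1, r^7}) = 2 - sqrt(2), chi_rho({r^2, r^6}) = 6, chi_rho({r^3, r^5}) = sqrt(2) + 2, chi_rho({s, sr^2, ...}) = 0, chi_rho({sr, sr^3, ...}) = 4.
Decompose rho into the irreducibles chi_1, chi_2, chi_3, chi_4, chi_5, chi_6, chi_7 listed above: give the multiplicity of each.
Multiplicities: chi_1: 3, chi_2: 1, chi_3: 0, chi_4: 2, chi_5: 1, chi_6: 0, chi_7: 2.

Solution. Use <chi_rho, chi> = (1/|G|) sum_C |C| * chi_rho(C) * conj(chi(C)) with |G| = 16 for each irreducible chi in the table:
  <chi_rho, chi_1> = (1/16)[1*(12)*conj(1) + 1*(0)*conj(1) + 2*(2 - sqrt(2))*conj(1) + 2*(6)*conj(1) + 2*(sqrt(2) + 2)*conj(1) + 4*(0)*conj(1) + 4*(4)*conj(1)]
      = (1/16)[(12) + (0) + (4 - 2*sqrt(2)) + (12) + (2*sqrt(2) + 4) + (0) + (16)] = 48/16 = 3
  <chi_rho, chi_2> = (1/16)[1*(12)*conj(1) + 1*(0)*conj(1) + 2*(2 - sqrt(2))*conj(1) + 2*(6)*conj(1) + 2*(sqrt(2) + 2)*conj(1) + 4*(0)*conj(-1) + 4*(4)*conj(-1)]
      = (1/16)[(12) + (0) + (4 - 2*sqrt(2)) + (12) + (2*sqrt(2) + 4) + (0) + (-16)] = 16/16 = 1
  <chi_rho, chi_3> = (1/16)[1*(12)*conj(1) + 1*(0)*conj(1) + 2*(2 - sqrt(2))*conj(-1) + 2*(6)*conj(1) + 2*(sqrt(2) + 2)*conj(-1) + 4*(0)*conj(1) + 4*(4)*conj(-1)]
      = (1/16)[(12) + (0) + (-4 + 2*sqrt(2)) + (12) + (-4 - 2*sqrt(2)) + (0) + (-16)] = 0/16 = 0
  <chi_rho, chi_4> = (1/16)[1*(12)*conj(1) + 1*(0)*conj(1) + 2*(2 - sqrt(2))*conj(-1) + 2*(6)*conj(1) + 2*(sqrt(2) + 2)*conj(-1) + 4*(0)*conj(-1) + 4*(4)*conj(1)]
      = (1/16)[(12) + (0) + (-4 + 2*sqrt(2)) + (12) + (-4 - 2*sqrt(2)) + (0) + (16)] = 32/16 = 2
  <chi_rho, chi_5> = (1/16)[1*(12)*conj(2) + 1*(0)*conj(-2) + 2*(2 - sqrt(2))*conj(sqrt(2)) + 2*(6)*conj(0) + 2*(sqrt(2) + 2)*conj(-sqrt(2)) + 4*(0)*conj(0) + 4*(4)*conj(0)]
      = (1/16)[(24) + (0) + (-4 + 4*sqrt(2)) + (0) + (-4*sqrt(2) - 4) + (0) + (0)] = 16/16 = 1
  <chi_rho, chi_6> = (1/16)[1*(12)*conj(2) + 1*(0)*conj(2) + 2*(2 - sqrt(2))*conj(0) + 2*(6)*conj(-2) + 2*(sqrt(2) + 2)*conj(0) + 4*(0)*conj(0) + 4*(4)*conj(0)]
      = (1/16)[(24) + (0) + (0) + (-24) + (0) + (0) + (0)] = 0/16 = 0
  <chi_rho, chi_7> = (1/16)[1*(12)*conj(2) + 1*(0)*conj(-2) + 2*(2 - sqrt(2))*conj(-sqrt(2)) + 2*(6)*conj(0) + 2*(sqrt(2) + 2)*conj(sqrt(2)) + 4*(0)*conj(0) + 4*(4)*conj(0)]
      = (1/16)[(24) + (0) + (4 - 4*sqrt(2)) + (0) + (4 + 4*sqrt(2)) + (0) + (0)] = 32/16 = 2
Dimension check: dim(rho) = sum (mult * dim) = 3*1 + 1*1 + 0*1 + 2*1 + 1*2 + 0*2 + 2*2 = 12 = chi_rho(e) = 12.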